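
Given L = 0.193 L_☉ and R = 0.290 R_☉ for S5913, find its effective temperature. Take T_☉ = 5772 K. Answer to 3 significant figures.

7.10×10^3 K

T/T_☉ = (L/L_☉)^(1/4) / (R/R_☉)^(1/2)
T = 5772 × (0.193)^(1/4) / √(0.290) = 5772 × 0.6628 / 0.5385 = 7104 K.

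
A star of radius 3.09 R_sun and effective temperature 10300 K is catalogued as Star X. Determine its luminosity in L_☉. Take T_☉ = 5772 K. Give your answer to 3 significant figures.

96.8 L_☉

L/L_☉ = (R/R_☉)² (T/T_☉)⁴ = (3.09)² × (10300/5772)⁴
       = 9.548 × (1.784)⁴ = 9.548 × 10.14 = 96.82.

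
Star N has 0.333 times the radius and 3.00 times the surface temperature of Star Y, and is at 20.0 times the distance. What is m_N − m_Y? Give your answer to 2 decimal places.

4.12

L_N/L_Y = (0.333)²(3.00)⁴ = 8.982.
F_N/F_Y = (L_N/L_Y)/(d_N/d_Y)² = 8.982/400.0 = 0.02246.
m_N − m_Y = −2.5 log₁₀(0.02246) = 4.12.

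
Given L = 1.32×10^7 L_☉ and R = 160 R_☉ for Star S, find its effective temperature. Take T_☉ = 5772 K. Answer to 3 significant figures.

2.75×10^4 K

T/T_☉ = (L/L_☉)^(1/4) / (R/R_☉)^(1/2)
T = 5772 × (1.32×10^7)^(1/4) / √(160) = 5772 × 60.28 / 12.65 = 2.750×10^4 K.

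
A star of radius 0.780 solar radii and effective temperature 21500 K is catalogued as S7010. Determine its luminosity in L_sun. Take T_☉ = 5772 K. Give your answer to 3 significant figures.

L/L_☉ = (R/R_☉)² (T/T_☉)⁴ = (0.780)² × (21500/5772)⁴
       = 0.6084 × (3.725)⁴ = 0.6084 × 192.5 = 117.1.

117 L_sun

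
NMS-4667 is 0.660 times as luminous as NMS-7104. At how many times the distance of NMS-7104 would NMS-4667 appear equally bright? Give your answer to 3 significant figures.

0.812

Equal flux requires L_NMS-4667/d_NMS-4667² = L_NMS-7104/d_NMS-7104², so d_NMS-4667/d_NMS-7104 = √(L_NMS-4667/L_NMS-7104)
= √(0.660) = 0.8124.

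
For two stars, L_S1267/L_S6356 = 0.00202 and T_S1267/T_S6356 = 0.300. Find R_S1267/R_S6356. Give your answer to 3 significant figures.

0.499

L ∝ R²T⁴ gives R ∝ √L / T², so
R_S1267/R_S6356 = √(0.00202) / (0.300)² = 0.04494 / 0.09000 = 0.4994.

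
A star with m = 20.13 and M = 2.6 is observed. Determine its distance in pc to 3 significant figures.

m − M = 5 log₁₀(d/10 pc)
20.13 − (2.6) = 17.53 = 5 log₁₀(d/10)
d = 10 × 10^(17.53/5) = 10 × 10^3.506 = 3.206×10^4 pc.

3.21×10^4 pc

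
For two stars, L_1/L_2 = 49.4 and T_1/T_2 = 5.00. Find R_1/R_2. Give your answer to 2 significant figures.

0.28

L ∝ R²T⁴ gives R ∝ √L / T², so
R_1/R_2 = √(49.4) / (5.00)² = 7.029 / 25.00 = 0.2811.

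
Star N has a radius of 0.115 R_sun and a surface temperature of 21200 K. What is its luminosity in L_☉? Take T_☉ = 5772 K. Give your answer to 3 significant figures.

2.41 L_☉

L/L_☉ = (R/R_☉)² (T/T_☉)⁴ = (0.115)² × (21200/5772)⁴
       = 0.01323 × (3.673)⁴ = 0.01323 × 182.0 = 2.407.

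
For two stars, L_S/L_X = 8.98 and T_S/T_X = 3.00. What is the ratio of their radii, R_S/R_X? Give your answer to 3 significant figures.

L ∝ R²T⁴ gives R ∝ √L / T², so
R_S/R_X = √(8.98) / (3.00)² = 2.997 / 9.000 = 0.3330.

0.333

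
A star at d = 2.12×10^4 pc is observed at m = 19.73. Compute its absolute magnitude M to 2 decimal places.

M = m − 5 log₁₀(d/10 pc) = 19.73 − 5 log₁₀(2.12×10^4/10)
  = 19.73 − 5 × 3.326 = 19.73 − 16.63 = 3.10.

3.10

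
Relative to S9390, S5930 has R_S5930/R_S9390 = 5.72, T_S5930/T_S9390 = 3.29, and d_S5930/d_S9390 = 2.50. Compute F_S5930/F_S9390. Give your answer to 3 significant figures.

613

L_S5930/L_S9390 = (R_S5930/R_S9390)²(T_S5930/T_S9390)⁴ = (5.72)² × (3.29)⁴ = 3833.
F_S5930/F_S9390 = (L_S5930/L_S9390)/(d_S5930/d_S9390)² = 3833 / (2.50)² = 613.3.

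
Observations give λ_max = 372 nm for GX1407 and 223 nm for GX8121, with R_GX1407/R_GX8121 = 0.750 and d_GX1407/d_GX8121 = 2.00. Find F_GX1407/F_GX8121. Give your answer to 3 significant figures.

0.0182

Wien's law: T_GX1407/T_GX8121 = λ_GX8121/λ_GX1407 = 223/372 = 0.5995.
L_GX1407/L_GX8121 = (R_GX1407/R_GX8121)²(T_GX1407/T_GX8121)⁴ = (0.750)²(0.5995)⁴ = 0.07264.
F_GX1407/F_GX8121 = (L_GX1407/L_GX8121)/(d_GX1407/d_GX8121)² = 0.07264/(2.00)² = 0.01816.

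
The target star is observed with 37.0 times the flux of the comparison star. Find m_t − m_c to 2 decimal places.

-3.92

m_t − m_c = −2.5 log₁₀(F_t/F_c) = −2.5 log₁₀(37.0) = −2.5 × (1.568) = -3.921.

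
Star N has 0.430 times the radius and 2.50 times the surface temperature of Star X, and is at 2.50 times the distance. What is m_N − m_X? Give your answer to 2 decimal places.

L_N/L_X = (0.430)²(2.50)⁴ = 7.223.
F_N/F_X = (L_N/L_X)/(d_N/d_X)² = 7.223/6.250 = 1.156.
m_N − m_X = −2.5 log₁₀(1.156) = -0.16.

-0.16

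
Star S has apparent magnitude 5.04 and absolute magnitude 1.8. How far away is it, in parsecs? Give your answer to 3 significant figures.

44.5 pc

m − M = 5 log₁₀(d/10 pc)
5.04 − (1.8) = 3.24 = 5 log₁₀(d/10)
d = 10 × 10^(3.24/5) = 10 × 10^0.648 = 44.46 pc.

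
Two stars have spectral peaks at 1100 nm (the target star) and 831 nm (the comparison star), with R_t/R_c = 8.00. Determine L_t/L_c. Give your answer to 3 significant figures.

20.8

Wien's law gives T ∝ 1/λ_max, so T_t/T_c = λ_c/λ_t = 831/1100 = 0.7555.
Then L ∝ R²T⁴ gives L_t/L_c = (8.00)² × (0.7555)⁴ = 64.00 × 0.3257 = 20.85.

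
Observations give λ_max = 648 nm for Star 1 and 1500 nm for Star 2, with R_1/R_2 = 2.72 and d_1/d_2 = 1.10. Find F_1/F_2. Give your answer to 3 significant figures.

176

Wien's law: T_1/T_2 = λ_2/λ_1 = 1500/648 = 2.315.
L_1/L_2 = (R_1/R_2)²(T_1/T_2)⁴ = (2.72)²(2.315)⁴ = 212.4.
F_1/F_2 = (L_1/L_2)/(d_1/d_2)² = 212.4/(1.10)² = 175.6.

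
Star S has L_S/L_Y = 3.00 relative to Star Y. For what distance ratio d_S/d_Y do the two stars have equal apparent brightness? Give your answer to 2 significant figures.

Equal flux requires L_S/d_S² = L_Y/d_Y², so d_S/d_Y = √(L_S/L_Y)
= √(3.00) = 1.732.

1.7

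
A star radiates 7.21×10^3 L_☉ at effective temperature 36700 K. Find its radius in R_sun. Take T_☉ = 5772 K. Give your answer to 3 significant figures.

2.10 R_sun

R/R_☉ = √(L/L_☉) / (T/T_☉)² = √(7.21×10^3) / (6.358)²
       = 84.91 / 40.43 = 2.100.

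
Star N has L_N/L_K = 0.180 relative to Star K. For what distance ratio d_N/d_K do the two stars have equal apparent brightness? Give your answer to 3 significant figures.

Equal flux requires L_N/d_N² = L_K/d_K², so d_N/d_K = √(L_N/L_K)
= √(0.180) = 0.4243.

0.424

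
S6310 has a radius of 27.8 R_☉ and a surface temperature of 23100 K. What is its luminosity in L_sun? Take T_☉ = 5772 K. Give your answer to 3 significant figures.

1.98×10^5 L_sun

L/L_☉ = (R/R_☉)² (T/T_☉)⁴ = (27.8)² × (23100/5772)⁴
       = 772.8 × (4.002)⁴ = 772.8 × 256.5 = 1.983×10^5.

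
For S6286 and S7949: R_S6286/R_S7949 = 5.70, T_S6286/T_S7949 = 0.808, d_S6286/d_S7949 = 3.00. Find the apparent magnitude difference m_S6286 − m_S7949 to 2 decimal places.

-0.47

L_S6286/L_S7949 = (5.70)²(0.808)⁴ = 13.85.
F_S6286/F_S7949 = (L_S6286/L_S7949)/(d_S6286/d_S7949)² = 13.85/9.000 = 1.539.
m_S6286 − m_S7949 = −2.5 log₁₀(1.539) = -0.47.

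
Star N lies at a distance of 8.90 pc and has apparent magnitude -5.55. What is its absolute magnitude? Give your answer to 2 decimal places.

-5.30

M = m − 5 log₁₀(d/10 pc) = -5.55 − 5 log₁₀(8.90/10)
  = -5.55 − 5 × -0.051 = -5.55 − -0.25 = -5.30.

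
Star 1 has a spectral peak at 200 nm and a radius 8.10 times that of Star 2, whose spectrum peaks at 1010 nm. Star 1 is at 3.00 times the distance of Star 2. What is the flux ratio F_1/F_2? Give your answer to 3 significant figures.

Wien's law: T_1/T_2 = λ_2/λ_1 = 1010/200 = 5.050.
L_1/L_2 = (R_1/R_2)²(T_1/T_2)⁴ = (8.10)²(5.050)⁴ = 4.267×10^4.
F_1/F_2 = (L_1/L_2)/(d_1/d_2)² = 4.267×10^4/(3.00)² = 4741.

4.74×10^3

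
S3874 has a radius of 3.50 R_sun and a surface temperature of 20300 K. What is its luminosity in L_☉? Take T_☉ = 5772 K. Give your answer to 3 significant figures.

1.87×10^3 L_☉

L/L_☉ = (R/R_☉)² (T/T_☉)⁴ = (3.50)² × (20300/5772)⁴
       = 12.25 × (3.517)⁴ = 12.25 × 153.0 = 1874.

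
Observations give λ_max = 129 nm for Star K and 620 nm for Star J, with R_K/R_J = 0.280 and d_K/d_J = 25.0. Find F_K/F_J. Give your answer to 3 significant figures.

0.0669

Wien's law: T_K/T_J = λ_J/λ_K = 620/129 = 4.806.
L_K/L_J = (R_K/R_J)²(T_K/T_J)⁴ = (0.280)²(4.806)⁴ = 41.83.
F_K/F_J = (L_K/L_J)/(d_K/d_J)² = 41.83/(25.0)² = 0.06693.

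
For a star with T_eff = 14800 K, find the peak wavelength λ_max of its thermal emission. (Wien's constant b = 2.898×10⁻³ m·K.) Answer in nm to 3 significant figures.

λ_max = b/T = 2.898×10⁻³ / 14800 = 1.96×10^-7 m = 195.8 nm.

196 nm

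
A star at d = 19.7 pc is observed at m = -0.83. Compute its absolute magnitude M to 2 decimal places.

M = m − 5 log₁₀(d/10 pc) = -0.83 − 5 log₁₀(19.7/10)
  = -0.83 − 5 × 0.294 = -0.83 − 1.47 = -2.30.

-2.30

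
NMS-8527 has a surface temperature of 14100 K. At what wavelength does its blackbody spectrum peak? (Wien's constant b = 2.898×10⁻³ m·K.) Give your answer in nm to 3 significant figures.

λ_max = b/T = 2.898×10⁻³ / 14100 = 2.06×10^-7 m = 205.5 nm.

206 nm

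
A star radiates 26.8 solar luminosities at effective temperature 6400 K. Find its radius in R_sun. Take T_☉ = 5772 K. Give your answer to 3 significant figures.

4.21 R_sun

R/R_☉ = √(L/L_☉) / (T/T_☉)² = √(26.8) / (1.109)²
       = 5.177 / 1.229 = 4.211.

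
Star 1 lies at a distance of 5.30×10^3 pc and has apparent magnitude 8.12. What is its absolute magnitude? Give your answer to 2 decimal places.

M = m − 5 log₁₀(d/10 pc) = 8.12 − 5 log₁₀(5.30×10^3/10)
  = 8.12 − 5 × 2.724 = 8.12 − 13.62 = -5.50.

-5.50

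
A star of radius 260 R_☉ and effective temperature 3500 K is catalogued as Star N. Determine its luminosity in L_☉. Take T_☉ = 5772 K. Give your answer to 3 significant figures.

9.14×10^3 L_☉

L/L_☉ = (R/R_☉)² (T/T_☉)⁴ = (260)² × (3500/5772)⁴
       = 6.760×10^4 × (0.6064)⁴ = 6.760×10^4 × 0.1352 = 9139.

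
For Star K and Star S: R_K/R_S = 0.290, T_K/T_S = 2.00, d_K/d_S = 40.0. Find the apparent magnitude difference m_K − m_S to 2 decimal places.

L_K/L_S = (0.290)²(2.00)⁴ = 1.346.
F_K/F_S = (L_K/L_S)/(d_K/d_S)² = 1.346/1600 = 8.410×10^-4.
m_K − m_S = −2.5 log₁₀(8.410×10^-4) = 7.69.

7.69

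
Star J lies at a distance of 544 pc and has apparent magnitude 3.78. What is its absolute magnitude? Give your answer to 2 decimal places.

M = m − 5 log₁₀(d/10 pc) = 3.78 − 5 log₁₀(544/10)
  = 3.78 − 5 × 1.736 = 3.78 − 8.68 = -4.90.

-4.90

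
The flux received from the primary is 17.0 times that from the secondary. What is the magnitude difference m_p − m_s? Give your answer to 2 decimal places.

m_p − m_s = −2.5 log₁₀(F_p/F_s) = −2.5 log₁₀(17.0) = −2.5 × (1.230) = -3.076.

-3.08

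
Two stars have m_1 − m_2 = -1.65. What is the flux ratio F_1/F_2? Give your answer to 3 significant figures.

4.57

F_1/F_2 = 10^(−(m_1 − m_2)/2.5) = 10^(1.65/2.5) = 10^0.660 = 4.571.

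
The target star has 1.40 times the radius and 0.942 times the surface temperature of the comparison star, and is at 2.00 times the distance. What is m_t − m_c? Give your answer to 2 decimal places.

L_t/L_c = (1.40)²(0.942)⁴ = 1.543.
F_t/F_c = (L_t/L_c)/(d_t/d_c)² = 1.543/4.000 = 0.3858.
m_t − m_c = −2.5 log₁₀(0.3858) = 1.03.

1.03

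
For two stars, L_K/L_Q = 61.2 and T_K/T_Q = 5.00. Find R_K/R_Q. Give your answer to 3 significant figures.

L ∝ R²T⁴ gives R ∝ √L / T², so
R_K/R_Q = √(61.2) / (5.00)² = 7.823 / 25.00 = 0.3129.

0.313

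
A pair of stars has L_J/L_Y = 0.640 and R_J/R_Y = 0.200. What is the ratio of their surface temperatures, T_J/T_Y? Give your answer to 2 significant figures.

2.0

L ∝ R²T⁴ gives T ∝ (L/R²)^(1/4), so
T_J/T_Y = (0.640 / 0.200²)^(1/4) = (16.00)^(1/4) = 2.000.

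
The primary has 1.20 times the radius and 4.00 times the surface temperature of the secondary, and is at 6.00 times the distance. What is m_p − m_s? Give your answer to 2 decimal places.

-2.53

L_p/L_s = (1.20)²(4.00)⁴ = 368.6.
F_p/F_s = (L_p/L_s)/(d_p/d_s)² = 368.6/36.00 = 10.24.
m_p − m_s = −2.5 log₁₀(10.24) = -2.53.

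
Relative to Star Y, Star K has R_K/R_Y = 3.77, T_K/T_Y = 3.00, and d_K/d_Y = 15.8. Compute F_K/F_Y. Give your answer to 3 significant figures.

4.61

L_K/L_Y = (R_K/R_Y)²(T_K/T_Y)⁴ = (3.77)² × (3.00)⁴ = 1151.
F_K/F_Y = (L_K/L_Y)/(d_K/d_Y)² = 1151 / (15.8)² = 4.612.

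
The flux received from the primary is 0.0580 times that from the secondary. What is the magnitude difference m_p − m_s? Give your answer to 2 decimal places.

3.09

m_p − m_s = −2.5 log₁₀(F_p/F_s) = −2.5 log₁₀(0.0580) = −2.5 × (-1.237) = 3.091.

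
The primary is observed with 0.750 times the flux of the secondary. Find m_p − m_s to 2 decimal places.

m_p − m_s = −2.5 log₁₀(F_p/F_s) = −2.5 log₁₀(0.750) = −2.5 × (-0.125) = 0.312.

0.31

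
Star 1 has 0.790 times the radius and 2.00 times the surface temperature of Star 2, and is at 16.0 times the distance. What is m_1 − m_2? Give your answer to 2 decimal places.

L_1/L_2 = (0.790)²(2.00)⁴ = 9.986.
F_1/F_2 = (L_1/L_2)/(d_1/d_2)² = 9.986/256.0 = 0.03901.
m_1 − m_2 = −2.5 log₁₀(0.03901) = 3.52.

3.52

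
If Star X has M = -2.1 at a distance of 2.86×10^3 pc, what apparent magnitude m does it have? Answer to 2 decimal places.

10.18

m = M + 5 log₁₀(d/10 pc) = -2.1 + 5 log₁₀(2.86×10^3/10)
  = -2.1 + 5 × 2.456 = -2.1 + 12.28 = 10.18.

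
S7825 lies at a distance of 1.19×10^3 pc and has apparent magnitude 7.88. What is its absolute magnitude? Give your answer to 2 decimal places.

M = m − 5 log₁₀(d/10 pc) = 7.88 − 5 log₁₀(1.19×10^3/10)
  = 7.88 − 5 × 2.076 = 7.88 − 10.38 = -2.50.

-2.50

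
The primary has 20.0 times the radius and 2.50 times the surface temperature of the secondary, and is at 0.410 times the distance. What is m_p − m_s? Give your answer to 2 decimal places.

L_p/L_s = (20.0)²(2.50)⁴ = 1.562×10^4.
F_p/F_s = (L_p/L_s)/(d_p/d_s)² = 1.562×10^4/0.1681 = 9.295×10^4.
m_p − m_s = −2.5 log₁₀(9.295×10^4) = -12.42.

-12.42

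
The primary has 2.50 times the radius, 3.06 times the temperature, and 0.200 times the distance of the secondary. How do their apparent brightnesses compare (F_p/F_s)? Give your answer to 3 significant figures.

1.37×10^4

L_p/L_s = (R_p/R_s)²(T_p/T_s)⁴ = (2.50)² × (3.06)⁴ = 548.0.
F_p/F_s = (L_p/L_s)/(d_p/d_s)² = 548.0 / (0.200)² = 1.370×10^4.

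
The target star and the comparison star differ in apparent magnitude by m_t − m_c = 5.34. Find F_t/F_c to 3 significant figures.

0.00731

F_t/F_c = 10^(−(m_t − m_c)/2.5) = 10^(-5.34/2.5) = 10^-2.136 = 0.007311.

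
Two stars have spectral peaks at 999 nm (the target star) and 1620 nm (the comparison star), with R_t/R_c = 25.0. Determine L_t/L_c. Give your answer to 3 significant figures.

Wien's law gives T ∝ 1/λ_max, so T_t/T_c = λ_c/λ_t = 1620/999 = 1.622.
Then L ∝ R²T⁴ gives L_t/L_c = (25.0)² × (1.622)⁴ = 625.0 × 6.915 = 4322.

4.32×10^3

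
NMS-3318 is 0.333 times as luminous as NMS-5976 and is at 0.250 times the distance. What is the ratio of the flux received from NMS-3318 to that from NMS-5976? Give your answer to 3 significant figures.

F = L/(4πd²), so F_NMS-3318/F_NMS-5976 = (L_NMS-3318/L_NMS-5976) / (d_NMS-3318/d_NMS-5976)²
= 0.333 / (0.250)² = 0.333 / 0.06250 = 5.328.

5.33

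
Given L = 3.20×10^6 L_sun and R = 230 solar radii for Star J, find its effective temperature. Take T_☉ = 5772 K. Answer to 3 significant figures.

1.61×10^4 K

T/T_☉ = (L/L_☉)^(1/4) / (R/R_☉)^(1/2)
T = 5772 × (3.20×10^6)^(1/4) / √(230) = 5772 × 42.29 / 15.17 = 1.610×10^4 K.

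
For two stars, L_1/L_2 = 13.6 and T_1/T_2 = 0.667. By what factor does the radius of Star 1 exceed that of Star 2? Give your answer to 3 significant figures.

L ∝ R²T⁴ gives R ∝ √L / T², so
R_1/R_2 = √(13.6) / (0.667)² = 3.688 / 0.4449 = 8.289.

8.29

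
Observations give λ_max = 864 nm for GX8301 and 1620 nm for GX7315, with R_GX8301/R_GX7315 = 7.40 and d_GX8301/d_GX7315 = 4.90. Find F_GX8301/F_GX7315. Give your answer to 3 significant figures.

Wien's law: T_GX8301/T_GX7315 = λ_GX7315/λ_GX8301 = 1620/864 = 1.875.
L_GX8301/L_GX7315 = (R_GX8301/R_GX7315)²(T_GX8301/T_GX7315)⁴ = (7.40)²(1.875)⁴ = 676.8.
F_GX8301/F_GX7315 = (L_GX8301/L_GX7315)/(d_GX8301/d_GX7315)² = 676.8/(4.90)² = 28.19.

28.2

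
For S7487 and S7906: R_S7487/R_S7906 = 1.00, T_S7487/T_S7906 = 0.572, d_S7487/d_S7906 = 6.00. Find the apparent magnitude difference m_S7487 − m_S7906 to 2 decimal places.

L_S7487/L_S7906 = (1.00)²(0.572)⁴ = 0.1070.
F_S7487/F_S7906 = (L_S7487/L_S7906)/(d_S7487/d_S7906)² = 0.1070/36.00 = 0.002974.
m_S7487 − m_S7906 = −2.5 log₁₀(0.002974) = 6.32.

6.32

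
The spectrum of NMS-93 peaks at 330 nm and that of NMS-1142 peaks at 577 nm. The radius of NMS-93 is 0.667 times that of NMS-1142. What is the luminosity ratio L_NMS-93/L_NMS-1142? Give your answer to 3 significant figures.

4.16

Wien's law gives T ∝ 1/λ_max, so T_NMS-93/T_NMS-1142 = λ_NMS-1142/λ_NMS-93 = 577/330 = 1.748.
Then L ∝ R²T⁴ gives L_NMS-93/L_NMS-1142 = (0.667)² × (1.748)⁴ = 0.4449 × 9.346 = 4.158.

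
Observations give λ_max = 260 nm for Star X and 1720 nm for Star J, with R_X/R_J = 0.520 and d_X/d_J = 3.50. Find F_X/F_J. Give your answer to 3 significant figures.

Wien's law: T_X/T_J = λ_J/λ_X = 1720/260 = 6.615.
L_X/L_J = (R_X/R_J)²(T_X/T_J)⁴ = (0.520)²(6.615)⁴ = 517.9.
F_X/F_J = (L_X/L_J)/(d_X/d_J)² = 517.9/(3.50)² = 42.28.

42.3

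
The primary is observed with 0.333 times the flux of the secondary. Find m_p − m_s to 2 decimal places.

m_p − m_s = −2.5 log₁₀(F_p/F_s) = −2.5 log₁₀(0.333) = −2.5 × (-0.478) = 1.194.

1.19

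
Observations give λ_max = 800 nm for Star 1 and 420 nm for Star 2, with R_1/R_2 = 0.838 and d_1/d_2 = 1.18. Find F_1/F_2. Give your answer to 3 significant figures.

Wien's law: T_1/T_2 = λ_2/λ_1 = 420/800 = 0.5250.
L_1/L_2 = (R_1/R_2)²(T_1/T_2)⁴ = (0.838)²(0.5250)⁴ = 0.05335.
F_1/F_2 = (L_1/L_2)/(d_1/d_2)² = 0.05335/(1.18)² = 0.03831.

0.0383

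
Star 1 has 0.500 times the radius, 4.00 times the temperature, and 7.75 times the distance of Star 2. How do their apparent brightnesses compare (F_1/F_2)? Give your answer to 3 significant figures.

1.07

L_1/L_2 = (R_1/R_2)²(T_1/T_2)⁴ = (0.500)² × (4.00)⁴ = 64.00.
F_1/F_2 = (L_1/L_2)/(d_1/d_2)² = 64.00 / (7.75)² = 1.066.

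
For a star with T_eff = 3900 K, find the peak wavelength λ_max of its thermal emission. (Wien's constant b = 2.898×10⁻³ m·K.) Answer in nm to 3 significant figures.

λ_max = b/T = 2.898×10⁻³ / 3900 = 7.43×10^-7 m = 743.1 nm.

743 nm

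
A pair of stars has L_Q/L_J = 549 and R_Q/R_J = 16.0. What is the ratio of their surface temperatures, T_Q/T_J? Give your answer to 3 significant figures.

L ∝ R²T⁴ gives T ∝ (L/R²)^(1/4), so
T_Q/T_J = (549 / 16.0²)^(1/4) = (2.145)^(1/4) = 1.210.

1.21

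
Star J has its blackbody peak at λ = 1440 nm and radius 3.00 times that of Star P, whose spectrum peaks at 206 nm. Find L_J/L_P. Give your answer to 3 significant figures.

Wien's law gives T ∝ 1/λ_max, so T_J/T_P = λ_P/λ_J = 206/1440 = 0.1431.
Then L ∝ R²T⁴ gives L_J/L_P = (3.00)² × (0.1431)⁴ = 9.000 × 4.188×10^-4 = 0.003769.

0.00377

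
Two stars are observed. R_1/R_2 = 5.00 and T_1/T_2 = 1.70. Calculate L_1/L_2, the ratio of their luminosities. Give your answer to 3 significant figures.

From the Stefan–Boltzmann law, L ∝ R²T⁴, so
L_1/L_2 = (R_1/R_2)² (T_1/T_2)⁴ = (5.00)² × (1.70)⁴ = 25.00 × 8.352 = 208.8.

209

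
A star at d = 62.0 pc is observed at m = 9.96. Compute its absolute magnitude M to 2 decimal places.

6.00

M = m − 5 log₁₀(d/10 pc) = 9.96 − 5 log₁₀(62.0/10)
  = 9.96 − 5 × 0.792 = 9.96 − 3.96 = 6.00.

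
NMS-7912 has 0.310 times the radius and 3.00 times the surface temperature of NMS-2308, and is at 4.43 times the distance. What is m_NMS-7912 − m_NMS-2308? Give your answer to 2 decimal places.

1.00

L_NMS-7912/L_NMS-2308 = (0.310)²(3.00)⁴ = 7.784.
F_NMS-7912/F_NMS-2308 = (L_NMS-7912/L_NMS-2308)/(d_NMS-7912/d_NMS-2308)² = 7.784/19.62 = 0.3966.
m_NMS-7912 − m_NMS-2308 = −2.5 log₁₀(0.3966) = 1.00.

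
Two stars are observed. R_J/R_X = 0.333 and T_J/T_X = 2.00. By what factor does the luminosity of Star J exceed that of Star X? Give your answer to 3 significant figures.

From the Stefan–Boltzmann law, L ∝ R²T⁴, so
L_J/L_X = (R_J/R_X)² (T_J/T_X)⁴ = (0.333)² × (2.00)⁴ = 0.1109 × 16.00 = 1.774.

1.77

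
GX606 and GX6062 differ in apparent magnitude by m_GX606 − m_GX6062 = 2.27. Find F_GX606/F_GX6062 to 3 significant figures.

0.124

F_GX606/F_GX6062 = 10^(−(m_GX606 − m_GX6062)/2.5) = 10^(-2.27/2.5) = 10^-0.908 = 0.1236.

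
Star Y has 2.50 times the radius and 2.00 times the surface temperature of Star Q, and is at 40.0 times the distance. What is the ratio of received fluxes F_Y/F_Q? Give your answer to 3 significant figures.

L_Y/L_Q = (R_Y/R_Q)²(T_Y/T_Q)⁴ = (2.50)² × (2.00)⁴ = 100.0.
F_Y/F_Q = (L_Y/L_Q)/(d_Y/d_Q)² = 100.0 / (40.0)² = 0.06250.

0.0625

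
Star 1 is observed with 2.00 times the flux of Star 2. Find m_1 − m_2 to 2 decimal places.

-0.75

m_1 − m_2 = −2.5 log₁₀(F_1/F_2) = −2.5 log₁₀(2.00) = −2.5 × (0.301) = -0.753.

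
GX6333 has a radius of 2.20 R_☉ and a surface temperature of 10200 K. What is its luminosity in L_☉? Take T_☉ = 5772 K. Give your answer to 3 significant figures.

L/L_☉ = (R/R_☉)² (T/T_☉)⁴ = (2.20)² × (10200/5772)⁴
       = 4.840 × (1.767)⁴ = 4.840 × 9.752 = 47.20.

47.2 L_☉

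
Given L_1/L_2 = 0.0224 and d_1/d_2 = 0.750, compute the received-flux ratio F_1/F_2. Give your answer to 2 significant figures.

0.040

F = L/(4πd²), so F_1/F_2 = (L_1/L_2) / (d_1/d_2)²
= 0.0224 / (0.750)² = 0.0224 / 0.5625 = 0.03982.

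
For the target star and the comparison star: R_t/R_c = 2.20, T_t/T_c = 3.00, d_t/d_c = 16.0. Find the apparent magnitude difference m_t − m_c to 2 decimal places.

-0.46

L_t/L_c = (2.20)²(3.00)⁴ = 392.0.
F_t/F_c = (L_t/L_c)/(d_t/d_c)² = 392.0/256.0 = 1.531.
m_t − m_c = −2.5 log₁₀(1.531) = -0.46.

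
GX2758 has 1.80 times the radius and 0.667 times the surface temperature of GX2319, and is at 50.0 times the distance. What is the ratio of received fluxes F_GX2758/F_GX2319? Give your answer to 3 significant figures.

L_GX2758/L_GX2319 = (R_GX2758/R_GX2319)²(T_GX2758/T_GX2319)⁴ = (1.80)² × (0.667)⁴ = 0.6413.
F_GX2758/F_GX2319 = (L_GX2758/L_GX2319)/(d_GX2758/d_GX2319)² = 0.6413 / (50.0)² = 2.565×10^-4.

2.57×10^-4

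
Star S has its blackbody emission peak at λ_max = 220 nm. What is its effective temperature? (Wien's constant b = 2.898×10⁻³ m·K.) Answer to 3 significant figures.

T = b/λ_max = 2.898×10⁻³ / (220×10⁻⁹) = 1.317×10^4 K.

1.32×10^4 K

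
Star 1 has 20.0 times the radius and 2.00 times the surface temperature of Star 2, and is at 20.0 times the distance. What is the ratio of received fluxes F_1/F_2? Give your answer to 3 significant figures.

L_1/L_2 = (R_1/R_2)²(T_1/T_2)⁴ = (20.0)² × (2.00)⁴ = 6400.
F_1/F_2 = (L_1/L_2)/(d_1/d_2)² = 6400 / (20.0)² = 16.00.

16.0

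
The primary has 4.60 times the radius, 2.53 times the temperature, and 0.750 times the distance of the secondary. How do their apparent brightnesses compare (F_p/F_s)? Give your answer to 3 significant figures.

L_p/L_s = (R_p/R_s)²(T_p/T_s)⁴ = (4.60)² × (2.53)⁴ = 867.0.
F_p/F_s = (L_p/L_s)/(d_p/d_s)² = 867.0 / (0.750)² = 1541.

1.54×10^3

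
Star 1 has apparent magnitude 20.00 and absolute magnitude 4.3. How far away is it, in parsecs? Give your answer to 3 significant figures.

1.38×10^4 pc

m − M = 5 log₁₀(d/10 pc)
20.00 − (4.3) = 15.70 = 5 log₁₀(d/10)
d = 10 × 10^(15.70/5) = 10 × 10^3.140 = 1.380×10^4 pc.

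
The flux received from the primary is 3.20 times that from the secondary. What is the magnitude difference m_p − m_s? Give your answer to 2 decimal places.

-1.26

m_p − m_s = −2.5 log₁₀(F_p/F_s) = −2.5 log₁₀(3.20) = −2.5 × (0.505) = -1.263.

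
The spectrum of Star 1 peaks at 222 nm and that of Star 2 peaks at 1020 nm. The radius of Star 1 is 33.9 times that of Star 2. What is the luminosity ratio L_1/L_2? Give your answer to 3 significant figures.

5.12×10^5

Wien's law gives T ∝ 1/λ_max, so T_1/T_2 = λ_2/λ_1 = 1020/222 = 4.595.
Then L ∝ R²T⁴ gives L_1/L_2 = (33.9)² × (4.595)⁴ = 1149 × 445.6 = 5.121×10^5.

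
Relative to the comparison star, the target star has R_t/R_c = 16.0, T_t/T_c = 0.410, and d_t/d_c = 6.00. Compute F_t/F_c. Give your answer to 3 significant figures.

L_t/L_c = (R_t/R_c)²(T_t/T_c)⁴ = (16.0)² × (0.410)⁴ = 7.234.
F_t/F_c = (L_t/L_c)/(d_t/d_c)² = 7.234 / (6.00)² = 0.2009.

0.201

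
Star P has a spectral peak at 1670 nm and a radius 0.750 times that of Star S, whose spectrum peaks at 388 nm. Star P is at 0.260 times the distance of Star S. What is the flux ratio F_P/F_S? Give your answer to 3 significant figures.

0.0242

Wien's law: T_P/T_S = λ_S/λ_P = 388/1670 = 0.2323.
L_P/L_S = (R_P/R_S)²(T_P/T_S)⁴ = (0.750)²(0.2323)⁴ = 0.001639.
F_P/F_S = (L_P/L_S)/(d_P/d_S)² = 0.001639/(0.260)² = 0.02425.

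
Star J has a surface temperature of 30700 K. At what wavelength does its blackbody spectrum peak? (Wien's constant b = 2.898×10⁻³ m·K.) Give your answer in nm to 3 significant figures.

λ_max = b/T = 2.898×10⁻³ / 30700 = 9.44×10^-8 m = 94.40 nm.

94.4 nm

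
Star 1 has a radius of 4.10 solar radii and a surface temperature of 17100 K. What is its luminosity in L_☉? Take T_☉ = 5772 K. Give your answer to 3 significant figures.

1.29×10^3 L_☉

L/L_☉ = (R/R_☉)² (T/T_☉)⁴ = (4.10)² × (17100/5772)⁴
       = 16.81 × (2.963)⁴ = 16.81 × 77.03 = 1295.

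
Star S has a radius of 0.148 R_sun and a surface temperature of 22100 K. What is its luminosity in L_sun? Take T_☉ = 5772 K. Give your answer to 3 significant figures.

4.71 L_sun

L/L_☉ = (R/R_☉)² (T/T_☉)⁴ = (0.148)² × (22100/5772)⁴
       = 0.02190 × (3.829)⁴ = 0.02190 × 214.9 = 4.707.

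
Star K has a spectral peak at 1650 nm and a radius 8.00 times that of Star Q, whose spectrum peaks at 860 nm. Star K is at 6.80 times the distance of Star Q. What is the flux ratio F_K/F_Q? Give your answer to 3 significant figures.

0.102

Wien's law: T_K/T_Q = λ_Q/λ_K = 860/1650 = 0.5212.
L_K/L_Q = (R_K/R_Q)²(T_K/T_Q)⁴ = (8.00)²(0.5212)⁴ = 4.723.
F_K/F_Q = (L_K/L_Q)/(d_K/d_Q)² = 4.723/(6.80)² = 0.1021.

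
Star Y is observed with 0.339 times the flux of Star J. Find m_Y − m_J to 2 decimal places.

1.17

m_Y − m_J = −2.5 log₁₀(F_Y/F_J) = −2.5 log₁₀(0.339) = −2.5 × (-0.470) = 1.175.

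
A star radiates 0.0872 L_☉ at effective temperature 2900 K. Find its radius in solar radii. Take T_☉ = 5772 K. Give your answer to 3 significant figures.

R/R_☉ = √(L/L_☉) / (T/T_☉)² = √(0.0872) / (0.5024)²
       = 0.2953 / 0.2524 = 1.170.

1.17 solar radii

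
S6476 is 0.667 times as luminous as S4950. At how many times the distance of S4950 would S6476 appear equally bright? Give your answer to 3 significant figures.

Equal flux requires L_S6476/d_S6476² = L_S4950/d_S4950², so d_S6476/d_S4950 = √(L_S6476/L_S4950)
= √(0.667) = 0.8167.

0.817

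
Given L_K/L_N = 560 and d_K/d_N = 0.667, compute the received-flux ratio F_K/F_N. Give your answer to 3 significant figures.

F = L/(4πd²), so F_K/F_N = (L_K/L_N) / (d_K/d_N)²
= 560 / (0.667)² = 560 / 0.4449 = 1259.

1.26×10^3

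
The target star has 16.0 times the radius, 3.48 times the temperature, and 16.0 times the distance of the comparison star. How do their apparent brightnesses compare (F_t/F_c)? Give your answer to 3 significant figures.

147

L_t/L_c = (R_t/R_c)²(T_t/T_c)⁴ = (16.0)² × (3.48)⁴ = 3.755×10^4.
F_t/F_c = (L_t/L_c)/(d_t/d_c)² = 3.755×10^4 / (16.0)² = 146.7.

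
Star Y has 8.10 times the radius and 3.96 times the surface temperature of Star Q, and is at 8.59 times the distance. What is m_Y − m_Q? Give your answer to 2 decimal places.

-5.85

L_Y/L_Q = (8.10)²(3.96)⁴ = 1.613×10^4.
F_Y/F_Q = (L_Y/L_Q)/(d_Y/d_Q)² = 1.613×10^4/73.79 = 218.7.
m_Y − m_Q = −2.5 log₁₀(218.7) = -5.85.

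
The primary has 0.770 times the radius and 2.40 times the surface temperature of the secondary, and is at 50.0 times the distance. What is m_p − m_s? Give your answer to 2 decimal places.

L_p/L_s = (0.770)²(2.40)⁴ = 19.67.
F_p/F_s = (L_p/L_s)/(d_p/d_s)² = 19.67/2500 = 0.007868.
m_p − m_s = −2.5 log₁₀(0.007868) = 5.26.

5.26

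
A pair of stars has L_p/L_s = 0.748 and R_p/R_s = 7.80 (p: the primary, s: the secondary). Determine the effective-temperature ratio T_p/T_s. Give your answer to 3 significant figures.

L ∝ R²T⁴ gives T ∝ (L/R²)^(1/4), so
T_p/T_s = (0.748 / 7.80²)^(1/4) = (0.01229)^(1/4) = 0.3330.

0.333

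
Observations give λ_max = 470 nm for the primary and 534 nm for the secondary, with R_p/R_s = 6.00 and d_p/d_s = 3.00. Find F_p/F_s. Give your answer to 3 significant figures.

Wien's law: T_p/T_s = λ_s/λ_p = 534/470 = 1.136.
L_p/L_s = (R_p/R_s)²(T_p/T_s)⁴ = (6.00)²(1.136)⁴ = 59.99.
F_p/F_s = (L_p/L_s)/(d_p/d_s)² = 59.99/(3.00)² = 6.666.

6.67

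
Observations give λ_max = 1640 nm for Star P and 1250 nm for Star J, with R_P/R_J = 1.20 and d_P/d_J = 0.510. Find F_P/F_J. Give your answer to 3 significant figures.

1.87

Wien's law: T_P/T_J = λ_J/λ_P = 1250/1640 = 0.7622.
L_P/L_J = (R_P/R_J)²(T_P/T_J)⁴ = (1.20)²(0.7622)⁴ = 0.4860.
F_P/F_J = (L_P/L_J)/(d_P/d_J)² = 0.4860/(0.510)² = 1.868.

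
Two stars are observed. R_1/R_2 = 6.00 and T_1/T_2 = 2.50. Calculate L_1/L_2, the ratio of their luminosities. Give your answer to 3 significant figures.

1.41×10^3

From the Stefan–Boltzmann law, L ∝ R²T⁴, so
L_1/L_2 = (R_1/R_2)² (T_1/T_2)⁴ = (6.00)² × (2.50)⁴ = 36.00 × 39.06 = 1406.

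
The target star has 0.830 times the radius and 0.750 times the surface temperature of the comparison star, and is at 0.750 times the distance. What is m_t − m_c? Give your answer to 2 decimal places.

L_t/L_c = (0.830)²(0.750)⁴ = 0.2180.
F_t/F_c = (L_t/L_c)/(d_t/d_c)² = 0.2180/0.5625 = 0.3875.
m_t − m_c = −2.5 log₁₀(0.3875) = 1.03.

1.03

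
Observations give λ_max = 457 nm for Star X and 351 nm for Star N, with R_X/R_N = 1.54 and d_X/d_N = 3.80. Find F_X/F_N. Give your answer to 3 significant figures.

0.0572

Wien's law: T_X/T_N = λ_N/λ_X = 351/457 = 0.7681.
L_X/L_N = (R_X/R_N)²(T_X/T_N)⁴ = (1.54)²(0.7681)⁴ = 0.8253.
F_X/F_N = (L_X/L_N)/(d_X/d_N)² = 0.8253/(3.80)² = 0.05715.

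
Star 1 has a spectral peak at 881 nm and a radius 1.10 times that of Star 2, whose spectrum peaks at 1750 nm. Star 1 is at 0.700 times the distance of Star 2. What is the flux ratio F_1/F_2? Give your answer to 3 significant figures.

38.4

Wien's law: T_1/T_2 = λ_2/λ_1 = 1750/881 = 1.986.
L_1/L_2 = (R_1/R_2)²(T_1/T_2)⁴ = (1.10)²(1.986)⁴ = 18.84.
F_1/F_2 = (L_1/L_2)/(d_1/d_2)² = 18.84/(0.700)² = 38.44.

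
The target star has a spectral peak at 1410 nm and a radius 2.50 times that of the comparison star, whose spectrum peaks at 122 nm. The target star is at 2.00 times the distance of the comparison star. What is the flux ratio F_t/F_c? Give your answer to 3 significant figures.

8.76×10^-5

Wien's law: T_t/T_c = λ_c/λ_t = 122/1410 = 0.08652.
L_t/L_c = (R_t/R_c)²(T_t/T_c)⁴ = (2.50)²(0.08652)⁴ = 3.503×10^-4.
F_t/F_c = (L_t/L_c)/(d_t/d_c)² = 3.503×10^-4/(2.00)² = 8.758×10^-5.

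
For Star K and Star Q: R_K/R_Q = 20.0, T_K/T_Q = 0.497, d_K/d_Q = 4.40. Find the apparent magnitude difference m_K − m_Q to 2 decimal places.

-0.25

L_K/L_Q = (20.0)²(0.497)⁴ = 24.41.
F_K/F_Q = (L_K/L_Q)/(d_K/d_Q)² = 24.41/19.36 = 1.261.
m_K − m_Q = −2.5 log₁₀(1.261) = -0.25.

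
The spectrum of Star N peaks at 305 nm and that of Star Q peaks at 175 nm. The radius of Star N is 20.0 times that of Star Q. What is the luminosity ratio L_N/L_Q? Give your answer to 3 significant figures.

Wien's law gives T ∝ 1/λ_max, so T_N/T_Q = λ_Q/λ_N = 175/305 = 0.5738.
Then L ∝ R²T⁴ gives L_N/L_Q = (20.0)² × (0.5738)⁴ = 400.0 × 0.1084 = 43.35.

43.4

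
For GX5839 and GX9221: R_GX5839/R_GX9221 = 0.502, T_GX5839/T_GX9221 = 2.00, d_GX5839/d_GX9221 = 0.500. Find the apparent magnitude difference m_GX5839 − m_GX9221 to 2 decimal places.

-3.02

L_GX5839/L_GX9221 = (0.502)²(2.00)⁴ = 4.032.
F_GX5839/F_GX9221 = (L_GX5839/L_GX9221)/(d_GX5839/d_GX9221)² = 4.032/0.2500 = 16.13.
m_GX5839 − m_GX9221 = −2.5 log₁₀(16.13) = -3.02.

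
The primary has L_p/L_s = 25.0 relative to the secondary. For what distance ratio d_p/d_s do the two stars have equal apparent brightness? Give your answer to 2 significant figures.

5.0

Equal flux requires L_p/d_p² = L_s/d_s², so d_p/d_s = √(L_p/L_s)
= √(25.0) = 5.000.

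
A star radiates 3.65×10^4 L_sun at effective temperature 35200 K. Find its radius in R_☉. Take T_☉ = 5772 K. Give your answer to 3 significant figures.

R/R_☉ = √(L/L_☉) / (T/T_☉)² = √(3.65×10^4) / (6.098)²
       = 191.0 / 37.19 = 5.137.

5.14 R_☉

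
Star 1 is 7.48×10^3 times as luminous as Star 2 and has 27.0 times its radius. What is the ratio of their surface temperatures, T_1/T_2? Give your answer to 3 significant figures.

L ∝ R²T⁴ gives T ∝ (L/R²)^(1/4), so
T_1/T_2 = (7.48×10^3 / 27.0²)^(1/4) = (10.26)^(1/4) = 1.790.

1.79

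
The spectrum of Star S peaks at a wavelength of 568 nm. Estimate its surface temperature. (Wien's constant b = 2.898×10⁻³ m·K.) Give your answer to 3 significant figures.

T = b/λ_max = 2.898×10⁻³ / (568×10⁻⁹) = 5102 K.

5.10×10^3 K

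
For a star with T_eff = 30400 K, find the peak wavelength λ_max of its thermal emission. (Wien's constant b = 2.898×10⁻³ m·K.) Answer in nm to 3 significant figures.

95.3 nm

λ_max = b/T = 2.898×10⁻³ / 30400 = 9.53×10^-8 m = 95.33 nm.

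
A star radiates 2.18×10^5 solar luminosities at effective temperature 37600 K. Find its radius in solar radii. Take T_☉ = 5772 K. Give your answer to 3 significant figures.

11.0 solar radii

R/R_☉ = √(L/L_☉) / (T/T_☉)² = √(2.18×10^5) / (6.514)²
       = 466.9 / 42.43 = 11.00.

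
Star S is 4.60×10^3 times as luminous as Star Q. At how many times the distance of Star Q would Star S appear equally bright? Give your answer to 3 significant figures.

67.8

Equal flux requires L_S/d_S² = L_Q/d_Q², so d_S/d_Q = √(L_S/L_Q)
= √(4.60×10^3) = 67.82.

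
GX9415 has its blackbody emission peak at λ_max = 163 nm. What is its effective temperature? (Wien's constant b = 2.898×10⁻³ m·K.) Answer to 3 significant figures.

T = b/λ_max = 2.898×10⁻³ / (163×10⁻⁹) = 1.778×10^4 K.

1.78×10^4 K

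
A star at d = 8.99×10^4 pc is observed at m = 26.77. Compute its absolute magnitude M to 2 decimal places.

7.00

M = m − 5 log₁₀(d/10 pc) = 26.77 − 5 log₁₀(8.99×10^4/10)
  = 26.77 − 5 × 3.954 = 26.77 − 19.77 = 7.00.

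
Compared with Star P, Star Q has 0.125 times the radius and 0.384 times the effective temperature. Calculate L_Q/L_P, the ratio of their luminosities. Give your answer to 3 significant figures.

3.40×10^-4

From the Stefan–Boltzmann law, L ∝ R²T⁴, so
L_Q/L_P = (R_Q/R_P)² (T_Q/T_P)⁴ = (0.125)² × (0.384)⁴ = 0.01562 × 0.02174 = 3.397×10^-4.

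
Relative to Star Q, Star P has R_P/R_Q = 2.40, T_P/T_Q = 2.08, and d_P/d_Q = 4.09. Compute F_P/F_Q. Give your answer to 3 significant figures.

L_P/L_Q = (R_P/R_Q)²(T_P/T_Q)⁴ = (2.40)² × (2.08)⁴ = 107.8.
F_P/F_Q = (L_P/L_Q)/(d_P/d_Q)² = 107.8 / (4.09)² = 6.445.

6.45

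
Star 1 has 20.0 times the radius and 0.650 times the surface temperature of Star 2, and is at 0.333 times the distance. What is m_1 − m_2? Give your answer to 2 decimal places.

-7.02

L_1/L_2 = (20.0)²(0.650)⁴ = 71.40.
F_1/F_2 = (L_1/L_2)/(d_1/d_2)² = 71.40/0.1109 = 643.9.
m_1 − m_2 = −2.5 log₁₀(643.9) = -7.02.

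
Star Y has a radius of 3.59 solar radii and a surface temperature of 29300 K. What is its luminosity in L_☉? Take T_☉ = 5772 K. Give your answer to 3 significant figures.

L/L_☉ = (R/R_☉)² (T/T_☉)⁴ = (3.59)² × (29300/5772)⁴
       = 12.89 × (5.076)⁴ = 12.89 × 664.0 = 8558.

8.56×10^3 L_☉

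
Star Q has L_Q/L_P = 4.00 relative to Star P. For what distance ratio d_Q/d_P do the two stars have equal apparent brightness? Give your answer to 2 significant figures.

2.0

Equal flux requires L_Q/d_Q² = L_P/d_P², so d_Q/d_P = √(L_Q/L_P)
= √(4.00) = 2.000.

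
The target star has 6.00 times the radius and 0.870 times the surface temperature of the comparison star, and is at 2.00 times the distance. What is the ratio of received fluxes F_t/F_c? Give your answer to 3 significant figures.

5.16

L_t/L_c = (R_t/R_c)²(T_t/T_c)⁴ = (6.00)² × (0.870)⁴ = 20.62.
F_t/F_c = (L_t/L_c)/(d_t/d_c)² = 20.62 / (2.00)² = 5.156.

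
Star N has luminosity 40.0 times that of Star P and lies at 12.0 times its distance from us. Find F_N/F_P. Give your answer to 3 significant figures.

F = L/(4πd²), so F_N/F_P = (L_N/L_P) / (d_N/d_P)²
= 40.0 / (12.0)² = 40.0 / 144.0 = 0.2778.

0.278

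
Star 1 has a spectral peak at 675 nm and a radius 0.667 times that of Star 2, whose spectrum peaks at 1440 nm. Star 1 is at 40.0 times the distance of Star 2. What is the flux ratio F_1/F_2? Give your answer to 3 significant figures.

Wien's law: T_1/T_2 = λ_2/λ_1 = 1440/675 = 2.133.
L_1/L_2 = (R_1/R_2)²(T_1/T_2)⁴ = (0.667)²(2.133)⁴ = 9.215.
F_1/F_2 = (L_1/L_2)/(d_1/d_2)² = 9.215/(40.0)² = 0.005759.

0.00576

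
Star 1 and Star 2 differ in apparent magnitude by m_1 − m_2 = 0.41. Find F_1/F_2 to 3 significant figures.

0.685

F_1/F_2 = 10^(−(m_1 − m_2)/2.5) = 10^(-0.41/2.5) = 10^-0.164 = 0.6855.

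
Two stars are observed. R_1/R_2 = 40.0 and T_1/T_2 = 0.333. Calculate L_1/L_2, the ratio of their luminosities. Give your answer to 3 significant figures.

From the Stefan–Boltzmann law, L ∝ R²T⁴, so
L_1/L_2 = (R_1/R_2)² (T_1/T_2)⁴ = (40.0)² × (0.333)⁴ = 1600 × 0.01230 = 19.67.

19.7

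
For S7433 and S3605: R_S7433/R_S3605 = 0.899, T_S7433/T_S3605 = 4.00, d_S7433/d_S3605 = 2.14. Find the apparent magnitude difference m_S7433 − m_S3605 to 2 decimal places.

L_S7433/L_S3605 = (0.899)²(4.00)⁴ = 206.9.
F_S7433/F_S3605 = (L_S7433/L_S3605)/(d_S7433/d_S3605)² = 206.9/4.580 = 45.18.
m_S7433 − m_S3605 = −2.5 log₁₀(45.18) = -4.14.

-4.14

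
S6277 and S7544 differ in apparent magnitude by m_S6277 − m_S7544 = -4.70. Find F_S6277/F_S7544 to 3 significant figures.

75.9

F_S6277/F_S7544 = 10^(−(m_S6277 − m_S7544)/2.5) = 10^(4.70/2.5) = 10^1.880 = 75.86.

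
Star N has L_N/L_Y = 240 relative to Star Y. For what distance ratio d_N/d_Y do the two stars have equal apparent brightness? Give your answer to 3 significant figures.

Equal flux requires L_N/d_N² = L_Y/d_Y², so d_N/d_Y = √(L_N/L_Y)
= √(240) = 15.49.

15.5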